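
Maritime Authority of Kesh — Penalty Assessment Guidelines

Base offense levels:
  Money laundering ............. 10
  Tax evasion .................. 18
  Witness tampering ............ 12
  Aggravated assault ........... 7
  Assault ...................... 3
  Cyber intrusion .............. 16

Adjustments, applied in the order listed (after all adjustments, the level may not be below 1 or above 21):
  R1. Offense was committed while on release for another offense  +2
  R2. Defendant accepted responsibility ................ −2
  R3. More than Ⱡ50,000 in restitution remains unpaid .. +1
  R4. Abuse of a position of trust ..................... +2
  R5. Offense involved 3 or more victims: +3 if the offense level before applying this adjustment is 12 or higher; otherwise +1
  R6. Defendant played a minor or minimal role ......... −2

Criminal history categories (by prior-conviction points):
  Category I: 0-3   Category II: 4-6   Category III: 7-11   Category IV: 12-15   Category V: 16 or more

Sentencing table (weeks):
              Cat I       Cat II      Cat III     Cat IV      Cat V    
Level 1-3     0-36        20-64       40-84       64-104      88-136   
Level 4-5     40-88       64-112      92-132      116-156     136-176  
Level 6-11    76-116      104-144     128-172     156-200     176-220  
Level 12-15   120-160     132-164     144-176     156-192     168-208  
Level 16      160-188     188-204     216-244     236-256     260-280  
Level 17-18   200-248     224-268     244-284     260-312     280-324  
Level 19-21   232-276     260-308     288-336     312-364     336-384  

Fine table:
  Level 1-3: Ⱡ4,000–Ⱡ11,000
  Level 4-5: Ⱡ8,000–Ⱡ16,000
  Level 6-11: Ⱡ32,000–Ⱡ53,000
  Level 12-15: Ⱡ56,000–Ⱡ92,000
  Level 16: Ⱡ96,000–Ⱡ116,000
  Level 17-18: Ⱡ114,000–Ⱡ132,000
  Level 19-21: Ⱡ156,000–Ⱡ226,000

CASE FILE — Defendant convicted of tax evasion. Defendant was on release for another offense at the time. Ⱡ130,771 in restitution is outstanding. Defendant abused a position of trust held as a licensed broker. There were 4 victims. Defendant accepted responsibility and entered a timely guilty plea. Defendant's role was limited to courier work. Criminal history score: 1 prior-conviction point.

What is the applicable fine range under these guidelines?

Base offense level for tax evasion: 18.
R1 applies: 18 + 2 = 20.
R2 applies: 20 − 2 = 18.
R3 applies: 18 + 1 = 19.
R4 applies: 19 + 2 = 21.
R5 applies (level before this adjustment is 21 ≥ 12, so +3): 21 + 3 = 24.
R6 applies: 24 − 2 = 22.
Level 22 exceeds the maximum of 21; capped at 21.
Final offense level: 21.
Level 21 falls in the 19-21 band.
Fine table: Level 19-21 → Ⱡ156,000–Ⱡ226,000.

Ⱡ156,000–Ⱡ226,000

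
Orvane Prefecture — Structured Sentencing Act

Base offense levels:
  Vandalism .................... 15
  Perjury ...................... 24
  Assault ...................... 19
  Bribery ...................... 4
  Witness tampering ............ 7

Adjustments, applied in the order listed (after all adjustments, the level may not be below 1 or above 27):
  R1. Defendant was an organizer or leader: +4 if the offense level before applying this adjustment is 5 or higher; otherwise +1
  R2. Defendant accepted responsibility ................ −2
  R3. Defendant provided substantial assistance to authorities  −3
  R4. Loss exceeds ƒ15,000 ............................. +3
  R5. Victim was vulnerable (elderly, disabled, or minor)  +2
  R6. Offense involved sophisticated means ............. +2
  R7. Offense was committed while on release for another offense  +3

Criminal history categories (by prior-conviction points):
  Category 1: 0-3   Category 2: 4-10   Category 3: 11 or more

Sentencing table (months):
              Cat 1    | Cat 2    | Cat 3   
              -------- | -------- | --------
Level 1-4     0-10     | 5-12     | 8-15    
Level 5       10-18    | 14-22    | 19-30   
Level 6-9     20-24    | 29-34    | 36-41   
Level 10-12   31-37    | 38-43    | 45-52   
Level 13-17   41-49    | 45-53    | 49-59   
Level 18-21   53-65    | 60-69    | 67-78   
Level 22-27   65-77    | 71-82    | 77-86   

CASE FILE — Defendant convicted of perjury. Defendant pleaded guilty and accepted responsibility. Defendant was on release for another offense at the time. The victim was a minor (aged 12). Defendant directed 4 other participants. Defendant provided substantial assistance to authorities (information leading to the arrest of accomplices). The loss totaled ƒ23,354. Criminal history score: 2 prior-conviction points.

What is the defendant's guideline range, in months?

65-77 months

Base offense level for perjury: 24.
R1 applies (level before this adjustment is 24 ≥ 5, so +4): 24 + 4 = 28.
R2 applies: 28 − 2 = 26.
R3 applies: 26 − 3 = 23.
R4 applies: 23 + 3 = 26.
R5 applies: 26 + 2 = 28.
R6 does not apply.
R7 applies: 28 + 3 = 31.
Level 31 exceeds the maximum of 27; capped at 27.
Final offense level: 27.
Criminal history: 2 prior points → Category 1 (0-3).
Level 27 falls in the 22-27 band.
Grid: Level 22-27 × Category 1 = 65-77 months.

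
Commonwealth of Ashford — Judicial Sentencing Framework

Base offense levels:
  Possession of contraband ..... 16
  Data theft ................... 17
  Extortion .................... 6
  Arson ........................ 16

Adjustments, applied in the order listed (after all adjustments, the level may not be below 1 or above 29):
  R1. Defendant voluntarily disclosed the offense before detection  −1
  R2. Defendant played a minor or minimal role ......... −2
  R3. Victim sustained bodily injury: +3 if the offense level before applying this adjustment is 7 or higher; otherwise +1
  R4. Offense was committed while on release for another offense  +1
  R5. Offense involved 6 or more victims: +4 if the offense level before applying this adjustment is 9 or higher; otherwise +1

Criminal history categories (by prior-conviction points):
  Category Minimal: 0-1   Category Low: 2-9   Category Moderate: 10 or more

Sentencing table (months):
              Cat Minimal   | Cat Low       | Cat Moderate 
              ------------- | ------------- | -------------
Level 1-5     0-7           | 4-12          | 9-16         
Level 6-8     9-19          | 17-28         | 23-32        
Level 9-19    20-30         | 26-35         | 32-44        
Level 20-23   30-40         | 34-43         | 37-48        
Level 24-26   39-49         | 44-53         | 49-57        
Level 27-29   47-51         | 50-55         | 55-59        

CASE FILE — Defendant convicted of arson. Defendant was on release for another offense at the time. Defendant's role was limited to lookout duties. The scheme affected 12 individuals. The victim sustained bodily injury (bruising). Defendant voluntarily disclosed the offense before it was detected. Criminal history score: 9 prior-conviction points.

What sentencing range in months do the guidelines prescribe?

34-43 months

Base offense level for arson: 16.
R1 applies: 16 − 1 = 15.
R2 applies: 15 − 2 = 13.
R3 applies (level before this adjustment is 13 ≥ 7, so +3): 13 + 3 = 16.
R4 applies: 16 + 1 = 17.
R5 applies (level before this adjustment is 17 ≥ 9, so +4): 17 + 4 = 21.
Final offense level: 21.
Criminal history: 9 prior points → Category Low (2-9).
Level 21 falls in the 20-23 band.
Grid: Level 20-23 × Category Low = 34-43 months.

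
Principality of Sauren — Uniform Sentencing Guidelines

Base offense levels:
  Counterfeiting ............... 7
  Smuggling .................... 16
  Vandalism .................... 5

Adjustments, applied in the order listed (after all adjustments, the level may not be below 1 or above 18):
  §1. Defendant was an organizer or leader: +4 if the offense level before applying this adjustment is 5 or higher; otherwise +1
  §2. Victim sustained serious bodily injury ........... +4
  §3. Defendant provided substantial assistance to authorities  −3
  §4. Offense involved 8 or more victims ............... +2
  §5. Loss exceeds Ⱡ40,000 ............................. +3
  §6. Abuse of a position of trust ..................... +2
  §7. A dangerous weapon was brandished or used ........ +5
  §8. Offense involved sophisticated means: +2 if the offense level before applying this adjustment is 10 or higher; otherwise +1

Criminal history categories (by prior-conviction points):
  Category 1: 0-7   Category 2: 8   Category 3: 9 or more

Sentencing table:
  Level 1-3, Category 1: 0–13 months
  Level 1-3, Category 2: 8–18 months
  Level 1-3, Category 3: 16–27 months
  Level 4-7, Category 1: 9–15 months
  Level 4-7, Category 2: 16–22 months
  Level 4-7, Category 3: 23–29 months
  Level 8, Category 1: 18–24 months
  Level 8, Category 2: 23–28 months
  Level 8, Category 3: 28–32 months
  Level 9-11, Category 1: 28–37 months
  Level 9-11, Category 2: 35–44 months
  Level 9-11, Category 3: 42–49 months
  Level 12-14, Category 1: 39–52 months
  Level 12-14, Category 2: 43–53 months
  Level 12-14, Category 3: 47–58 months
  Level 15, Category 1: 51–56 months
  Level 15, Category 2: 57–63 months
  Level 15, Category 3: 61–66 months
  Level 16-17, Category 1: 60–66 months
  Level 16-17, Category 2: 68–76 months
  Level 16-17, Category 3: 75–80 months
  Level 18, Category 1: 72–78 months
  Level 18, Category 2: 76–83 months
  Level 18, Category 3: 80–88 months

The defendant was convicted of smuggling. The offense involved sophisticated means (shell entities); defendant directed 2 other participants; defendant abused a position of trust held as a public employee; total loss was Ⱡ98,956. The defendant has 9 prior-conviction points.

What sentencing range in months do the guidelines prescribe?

Base offense level for smuggling: 16.
§1 applies (level before this adjustment is 16 ≥ 5, so +4): 16 + 4 = 20.
§2 does not apply.
§3 does not apply.
§5 applies: 20 + 3 = 23.
§6 applies: 23 + 2 = 25.
§8 applies (level before this adjustment is 25 ≥ 10, so +2): 25 + 2 = 27.
Level 27 exceeds the maximum of 18; capped at 18.
Final offense level: 18.
Criminal history: 9 prior points → Category 3 (9+).
Level 18 falls in the 18 band.
Grid: Level 18 × Category 3 = 80-88 months.

80-88 months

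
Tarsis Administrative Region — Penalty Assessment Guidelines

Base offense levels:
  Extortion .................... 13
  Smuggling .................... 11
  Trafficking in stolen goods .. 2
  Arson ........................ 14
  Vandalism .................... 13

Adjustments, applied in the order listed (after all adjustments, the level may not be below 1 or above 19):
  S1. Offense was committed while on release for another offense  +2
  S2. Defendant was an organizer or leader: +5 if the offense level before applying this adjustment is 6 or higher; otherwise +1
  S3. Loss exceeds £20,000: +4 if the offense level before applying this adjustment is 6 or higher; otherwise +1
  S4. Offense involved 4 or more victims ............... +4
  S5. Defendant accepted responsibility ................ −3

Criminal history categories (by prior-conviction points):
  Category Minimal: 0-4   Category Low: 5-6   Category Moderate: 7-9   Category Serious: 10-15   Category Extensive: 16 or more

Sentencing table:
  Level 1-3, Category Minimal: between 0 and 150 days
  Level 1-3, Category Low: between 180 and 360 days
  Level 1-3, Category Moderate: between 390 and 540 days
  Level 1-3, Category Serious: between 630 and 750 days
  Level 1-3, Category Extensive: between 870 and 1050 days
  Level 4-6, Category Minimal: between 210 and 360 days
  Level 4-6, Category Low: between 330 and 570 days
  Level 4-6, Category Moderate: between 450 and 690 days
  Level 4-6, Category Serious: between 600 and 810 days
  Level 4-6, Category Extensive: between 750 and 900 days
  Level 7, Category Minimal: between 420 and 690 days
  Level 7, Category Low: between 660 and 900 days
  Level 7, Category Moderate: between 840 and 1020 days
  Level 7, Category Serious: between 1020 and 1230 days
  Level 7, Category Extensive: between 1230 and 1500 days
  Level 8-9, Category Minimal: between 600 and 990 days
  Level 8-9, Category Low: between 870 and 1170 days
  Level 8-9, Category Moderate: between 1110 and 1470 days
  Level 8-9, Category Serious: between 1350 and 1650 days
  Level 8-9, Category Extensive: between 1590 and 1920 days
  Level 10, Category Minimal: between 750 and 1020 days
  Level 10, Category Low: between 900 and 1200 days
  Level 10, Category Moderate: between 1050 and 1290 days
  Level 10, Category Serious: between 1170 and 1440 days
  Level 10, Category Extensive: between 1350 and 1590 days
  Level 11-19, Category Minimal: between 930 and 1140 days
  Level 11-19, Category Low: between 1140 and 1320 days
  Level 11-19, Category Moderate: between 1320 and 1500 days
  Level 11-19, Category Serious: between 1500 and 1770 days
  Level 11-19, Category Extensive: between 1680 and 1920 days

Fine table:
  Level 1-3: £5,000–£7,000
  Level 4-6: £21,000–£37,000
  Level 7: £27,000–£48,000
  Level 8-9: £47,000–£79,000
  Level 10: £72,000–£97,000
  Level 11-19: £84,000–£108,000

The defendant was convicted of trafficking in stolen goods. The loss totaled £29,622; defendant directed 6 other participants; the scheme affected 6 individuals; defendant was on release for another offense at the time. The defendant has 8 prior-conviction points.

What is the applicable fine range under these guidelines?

Base offense level for trafficking in stolen goods: 2.
S1 applies: 2 + 2 = 4.
S2 applies (level before this adjustment is 4 < 6, so +1): 4 + 1 = 5.
S3 applies (level before this adjustment is 5 < 6, so +1): 5 + 1 = 6.
S4 applies: 6 + 4 = 10.
S5 does not apply.
Final offense level: 10.
Level 10 falls in the 10 band.
Fine table: Level 10 → £72,000–£97,000.

£72,000–£97,000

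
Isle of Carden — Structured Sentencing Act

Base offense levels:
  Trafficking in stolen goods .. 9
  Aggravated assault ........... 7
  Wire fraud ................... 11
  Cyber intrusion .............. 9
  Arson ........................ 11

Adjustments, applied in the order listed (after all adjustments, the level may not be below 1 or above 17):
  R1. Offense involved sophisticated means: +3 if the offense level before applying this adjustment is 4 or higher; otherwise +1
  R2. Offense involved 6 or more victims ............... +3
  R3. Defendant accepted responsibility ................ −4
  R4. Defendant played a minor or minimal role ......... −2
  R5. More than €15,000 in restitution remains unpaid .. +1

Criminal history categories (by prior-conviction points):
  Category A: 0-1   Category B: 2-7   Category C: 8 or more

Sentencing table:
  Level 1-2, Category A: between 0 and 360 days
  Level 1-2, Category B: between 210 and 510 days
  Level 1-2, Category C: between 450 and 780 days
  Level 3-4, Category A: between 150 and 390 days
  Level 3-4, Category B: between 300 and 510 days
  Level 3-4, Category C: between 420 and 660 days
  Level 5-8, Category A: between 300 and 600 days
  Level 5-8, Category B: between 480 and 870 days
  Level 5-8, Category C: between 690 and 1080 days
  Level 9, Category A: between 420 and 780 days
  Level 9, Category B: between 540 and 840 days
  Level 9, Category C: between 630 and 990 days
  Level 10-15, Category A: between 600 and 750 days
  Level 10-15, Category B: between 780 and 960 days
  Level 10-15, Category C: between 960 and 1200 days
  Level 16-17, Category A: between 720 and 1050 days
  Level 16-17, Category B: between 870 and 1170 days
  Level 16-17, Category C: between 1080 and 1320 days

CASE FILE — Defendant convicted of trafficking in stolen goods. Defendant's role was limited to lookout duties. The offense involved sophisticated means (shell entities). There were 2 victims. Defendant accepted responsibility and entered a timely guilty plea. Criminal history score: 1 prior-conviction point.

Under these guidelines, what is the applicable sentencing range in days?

Base offense level for trafficking in stolen goods: 9.
R1 applies (level before this adjustment is 9 ≥ 4, so +3): 9 + 3 = 12.
R3 applies: 12 − 4 = 8.
R4 applies: 8 − 2 = 6.
Final offense level: 6.
Criminal history: 1 prior point → Category A (0-1).
Level 6 falls in the 5-8 band.
Grid: Level 5-8 × Category A = 300-600 days.

300-600 days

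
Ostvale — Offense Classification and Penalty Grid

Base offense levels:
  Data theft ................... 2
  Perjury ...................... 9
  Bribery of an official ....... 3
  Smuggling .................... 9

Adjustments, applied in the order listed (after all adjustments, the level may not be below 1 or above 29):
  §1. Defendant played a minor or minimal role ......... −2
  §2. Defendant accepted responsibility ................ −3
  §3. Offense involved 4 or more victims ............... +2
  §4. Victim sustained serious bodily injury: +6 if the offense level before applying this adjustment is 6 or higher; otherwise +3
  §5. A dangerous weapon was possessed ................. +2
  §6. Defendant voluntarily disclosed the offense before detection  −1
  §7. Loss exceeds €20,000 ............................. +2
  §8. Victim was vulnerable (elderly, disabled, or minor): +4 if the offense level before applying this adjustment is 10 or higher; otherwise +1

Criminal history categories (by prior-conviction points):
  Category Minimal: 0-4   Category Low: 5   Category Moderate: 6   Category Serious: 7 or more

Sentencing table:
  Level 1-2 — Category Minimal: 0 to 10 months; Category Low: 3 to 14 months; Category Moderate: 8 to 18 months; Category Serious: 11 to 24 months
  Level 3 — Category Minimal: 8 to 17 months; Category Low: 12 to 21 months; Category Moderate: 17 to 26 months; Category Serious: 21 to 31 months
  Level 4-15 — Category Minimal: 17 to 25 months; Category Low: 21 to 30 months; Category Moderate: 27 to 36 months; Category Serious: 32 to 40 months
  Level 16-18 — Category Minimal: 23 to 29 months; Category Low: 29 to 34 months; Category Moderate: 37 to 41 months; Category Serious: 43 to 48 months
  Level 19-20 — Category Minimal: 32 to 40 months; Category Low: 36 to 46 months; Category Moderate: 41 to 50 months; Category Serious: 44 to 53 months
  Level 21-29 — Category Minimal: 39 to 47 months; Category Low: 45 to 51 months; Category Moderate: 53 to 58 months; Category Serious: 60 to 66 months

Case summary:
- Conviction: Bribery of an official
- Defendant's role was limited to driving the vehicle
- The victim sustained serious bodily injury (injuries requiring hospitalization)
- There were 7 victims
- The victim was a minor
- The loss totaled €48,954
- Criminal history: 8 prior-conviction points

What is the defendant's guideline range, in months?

Base offense level for bribery of an official: 3.
§1 applies: 3 − 2 = 1.
§2 does not apply.
§3 applies: 1 + 2 = 3.
§4 applies (level before this adjustment is 3 < 6, so +3): 3 + 3 = 6.
§7 applies: 6 + 2 = 8.
§8 applies (level before this adjustment is 8 < 10, so +1): 8 + 1 = 9.
Final offense level: 9.
Criminal history: 8 prior points → Category Serious (7+).
Level 9 falls in the 4-15 band.
Grid: Level 4-15 × Category Serious = 32-40 months.

32-40 months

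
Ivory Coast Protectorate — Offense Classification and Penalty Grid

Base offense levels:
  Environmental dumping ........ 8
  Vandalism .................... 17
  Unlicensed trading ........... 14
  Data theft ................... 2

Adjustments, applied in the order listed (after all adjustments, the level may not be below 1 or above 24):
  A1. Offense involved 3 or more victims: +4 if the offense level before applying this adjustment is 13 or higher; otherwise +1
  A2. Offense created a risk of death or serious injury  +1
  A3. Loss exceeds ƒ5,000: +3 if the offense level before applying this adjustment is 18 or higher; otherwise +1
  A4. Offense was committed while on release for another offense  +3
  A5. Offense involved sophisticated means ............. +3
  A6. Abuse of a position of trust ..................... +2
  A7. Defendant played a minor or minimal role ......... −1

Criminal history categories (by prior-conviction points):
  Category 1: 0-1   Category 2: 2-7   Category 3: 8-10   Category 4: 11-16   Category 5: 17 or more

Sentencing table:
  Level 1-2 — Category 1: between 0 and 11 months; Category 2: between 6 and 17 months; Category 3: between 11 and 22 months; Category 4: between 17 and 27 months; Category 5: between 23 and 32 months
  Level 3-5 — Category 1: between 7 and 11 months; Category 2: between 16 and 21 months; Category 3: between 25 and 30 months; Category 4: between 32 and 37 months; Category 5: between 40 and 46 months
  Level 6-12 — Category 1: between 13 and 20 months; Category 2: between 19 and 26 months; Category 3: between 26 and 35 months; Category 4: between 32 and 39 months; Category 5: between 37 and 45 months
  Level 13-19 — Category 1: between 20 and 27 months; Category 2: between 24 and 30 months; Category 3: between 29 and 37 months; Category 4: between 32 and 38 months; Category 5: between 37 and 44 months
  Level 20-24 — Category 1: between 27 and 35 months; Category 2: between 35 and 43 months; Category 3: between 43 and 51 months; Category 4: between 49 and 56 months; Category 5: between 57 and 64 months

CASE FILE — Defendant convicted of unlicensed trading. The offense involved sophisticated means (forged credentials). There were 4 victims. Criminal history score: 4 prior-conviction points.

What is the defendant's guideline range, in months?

Base offense level for unlicensed trading: 14.
A1 applies (level before this adjustment is 14 ≥ 13, so +4): 14 + 4 = 18.
A2 does not apply.
A3 does not apply.
A5 applies: 18 + 3 = 21.
A6 does not apply.
A7 does not apply.
Final offense level: 21.
Criminal history: 4 prior points → Category 2 (2-7).
Level 21 falls in the 20-24 band.
Grid: Level 20-24 × Category 2 = 35-43 months.

35-43 months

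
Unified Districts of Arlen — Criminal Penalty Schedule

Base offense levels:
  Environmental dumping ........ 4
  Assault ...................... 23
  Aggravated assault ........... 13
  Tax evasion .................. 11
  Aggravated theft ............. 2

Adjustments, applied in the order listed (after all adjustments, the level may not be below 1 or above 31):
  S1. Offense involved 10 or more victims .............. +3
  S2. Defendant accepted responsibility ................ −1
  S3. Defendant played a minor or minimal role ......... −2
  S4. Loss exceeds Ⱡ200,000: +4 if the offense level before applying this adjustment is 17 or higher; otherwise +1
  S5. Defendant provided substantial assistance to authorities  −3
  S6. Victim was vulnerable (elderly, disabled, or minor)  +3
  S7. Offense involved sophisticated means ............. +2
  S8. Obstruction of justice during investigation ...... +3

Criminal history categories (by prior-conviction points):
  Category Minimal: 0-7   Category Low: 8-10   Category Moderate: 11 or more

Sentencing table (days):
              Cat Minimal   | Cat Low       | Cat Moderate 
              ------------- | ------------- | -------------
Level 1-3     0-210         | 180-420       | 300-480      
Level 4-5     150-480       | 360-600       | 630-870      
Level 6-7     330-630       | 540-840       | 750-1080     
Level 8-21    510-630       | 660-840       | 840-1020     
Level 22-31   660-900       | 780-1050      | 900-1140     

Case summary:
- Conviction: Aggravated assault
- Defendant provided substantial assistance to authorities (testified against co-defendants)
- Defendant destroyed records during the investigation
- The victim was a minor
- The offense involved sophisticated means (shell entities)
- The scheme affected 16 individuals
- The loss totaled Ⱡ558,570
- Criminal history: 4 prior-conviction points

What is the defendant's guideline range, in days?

660-900 days

Base offense level for aggravated assault: 13.
S1 applies: 13 + 3 = 16.
S2 does not apply.
S3 does not apply.
S4 applies (level before this adjustment is 16 < 17, so +1): 16 + 1 = 17.
S5 applies: 17 − 3 = 14.
S6 applies: 14 + 3 = 17.
S7 applies: 17 + 2 = 19.
S8 applies: 19 + 3 = 22.
Final offense level: 22.
Criminal history: 4 prior points → Category Minimal (0-7).
Level 22 falls in the 22-31 band.
Grid: Level 22-31 × Category Minimal = 660-900 days.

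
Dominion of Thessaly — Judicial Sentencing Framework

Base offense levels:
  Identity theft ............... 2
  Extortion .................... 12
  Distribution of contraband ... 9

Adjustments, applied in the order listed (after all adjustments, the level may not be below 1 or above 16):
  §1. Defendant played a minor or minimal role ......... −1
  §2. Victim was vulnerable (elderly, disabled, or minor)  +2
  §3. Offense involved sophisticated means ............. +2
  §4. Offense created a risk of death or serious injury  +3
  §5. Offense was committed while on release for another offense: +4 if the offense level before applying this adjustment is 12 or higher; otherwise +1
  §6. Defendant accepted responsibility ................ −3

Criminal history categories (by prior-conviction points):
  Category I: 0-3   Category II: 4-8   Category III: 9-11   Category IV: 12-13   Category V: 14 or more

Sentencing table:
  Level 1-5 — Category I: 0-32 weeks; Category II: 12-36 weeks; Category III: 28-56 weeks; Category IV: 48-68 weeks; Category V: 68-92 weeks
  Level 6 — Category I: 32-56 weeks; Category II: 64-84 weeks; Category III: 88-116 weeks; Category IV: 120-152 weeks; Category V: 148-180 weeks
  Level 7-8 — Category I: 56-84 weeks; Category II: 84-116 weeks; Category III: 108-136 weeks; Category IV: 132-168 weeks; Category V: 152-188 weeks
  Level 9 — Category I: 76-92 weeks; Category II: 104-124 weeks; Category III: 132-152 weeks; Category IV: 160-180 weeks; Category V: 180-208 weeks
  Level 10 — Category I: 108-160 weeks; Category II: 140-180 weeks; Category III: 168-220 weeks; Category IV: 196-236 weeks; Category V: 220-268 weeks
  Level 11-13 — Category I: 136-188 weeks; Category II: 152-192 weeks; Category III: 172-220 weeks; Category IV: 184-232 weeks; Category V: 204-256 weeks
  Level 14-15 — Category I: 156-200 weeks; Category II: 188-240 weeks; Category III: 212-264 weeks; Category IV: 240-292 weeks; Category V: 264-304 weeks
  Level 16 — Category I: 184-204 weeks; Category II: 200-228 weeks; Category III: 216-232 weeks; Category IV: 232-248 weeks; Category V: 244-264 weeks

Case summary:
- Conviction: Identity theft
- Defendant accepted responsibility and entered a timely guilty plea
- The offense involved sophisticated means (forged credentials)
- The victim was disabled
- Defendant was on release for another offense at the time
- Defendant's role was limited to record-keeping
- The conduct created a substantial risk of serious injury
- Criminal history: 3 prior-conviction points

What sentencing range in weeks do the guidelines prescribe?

32-56 weeks

Base offense level for identity theft: 2.
§1 applies: 2 − 1 = 1.
§2 applies: 1 + 2 = 3.
§3 applies: 3 + 2 = 5.
§4 applies: 5 + 3 = 8.
§5 applies (level before this adjustment is 8 < 12, so +1): 8 + 1 = 9.
§6 applies: 9 − 3 = 6.
Final offense level: 6.
Criminal history: 3 prior points → Category I (0-3).
Level 6 falls in the 6 band.
Grid: Level 6 × Category I = 32-56 weeks.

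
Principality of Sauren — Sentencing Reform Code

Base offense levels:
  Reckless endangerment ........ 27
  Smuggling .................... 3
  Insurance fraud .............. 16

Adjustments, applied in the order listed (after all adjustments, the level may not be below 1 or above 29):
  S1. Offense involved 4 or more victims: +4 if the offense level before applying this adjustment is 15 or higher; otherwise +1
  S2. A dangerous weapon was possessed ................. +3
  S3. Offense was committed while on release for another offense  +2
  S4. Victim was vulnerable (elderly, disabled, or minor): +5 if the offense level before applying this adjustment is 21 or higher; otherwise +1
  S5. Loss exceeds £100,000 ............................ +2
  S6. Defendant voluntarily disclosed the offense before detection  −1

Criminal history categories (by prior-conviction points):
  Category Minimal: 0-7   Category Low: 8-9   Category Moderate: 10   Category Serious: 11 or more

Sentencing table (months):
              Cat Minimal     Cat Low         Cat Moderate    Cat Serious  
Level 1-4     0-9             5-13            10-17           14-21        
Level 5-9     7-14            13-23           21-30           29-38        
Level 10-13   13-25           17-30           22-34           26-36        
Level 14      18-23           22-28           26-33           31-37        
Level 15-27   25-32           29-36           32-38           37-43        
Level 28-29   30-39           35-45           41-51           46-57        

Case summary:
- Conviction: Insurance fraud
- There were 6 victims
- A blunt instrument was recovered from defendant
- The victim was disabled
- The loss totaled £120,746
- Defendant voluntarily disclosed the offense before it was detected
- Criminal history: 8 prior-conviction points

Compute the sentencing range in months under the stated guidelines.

35-45 months

Base offense level for insurance fraud: 16.
S1 applies (level before this adjustment is 16 ≥ 15, so +4): 16 + 4 = 20.
S2 applies: 20 + 3 = 23.
S4 applies (level before this adjustment is 23 ≥ 21, so +5): 23 + 5 = 28.
S5 applies: 28 + 2 = 30.
S6 applies: 30 − 1 = 29.
Final offense level: 29.
Criminal history: 8 prior points → Category Low (8-9).
Level 29 falls in the 28-29 band.
Grid: Level 28-29 × Category Low = 35-45 months.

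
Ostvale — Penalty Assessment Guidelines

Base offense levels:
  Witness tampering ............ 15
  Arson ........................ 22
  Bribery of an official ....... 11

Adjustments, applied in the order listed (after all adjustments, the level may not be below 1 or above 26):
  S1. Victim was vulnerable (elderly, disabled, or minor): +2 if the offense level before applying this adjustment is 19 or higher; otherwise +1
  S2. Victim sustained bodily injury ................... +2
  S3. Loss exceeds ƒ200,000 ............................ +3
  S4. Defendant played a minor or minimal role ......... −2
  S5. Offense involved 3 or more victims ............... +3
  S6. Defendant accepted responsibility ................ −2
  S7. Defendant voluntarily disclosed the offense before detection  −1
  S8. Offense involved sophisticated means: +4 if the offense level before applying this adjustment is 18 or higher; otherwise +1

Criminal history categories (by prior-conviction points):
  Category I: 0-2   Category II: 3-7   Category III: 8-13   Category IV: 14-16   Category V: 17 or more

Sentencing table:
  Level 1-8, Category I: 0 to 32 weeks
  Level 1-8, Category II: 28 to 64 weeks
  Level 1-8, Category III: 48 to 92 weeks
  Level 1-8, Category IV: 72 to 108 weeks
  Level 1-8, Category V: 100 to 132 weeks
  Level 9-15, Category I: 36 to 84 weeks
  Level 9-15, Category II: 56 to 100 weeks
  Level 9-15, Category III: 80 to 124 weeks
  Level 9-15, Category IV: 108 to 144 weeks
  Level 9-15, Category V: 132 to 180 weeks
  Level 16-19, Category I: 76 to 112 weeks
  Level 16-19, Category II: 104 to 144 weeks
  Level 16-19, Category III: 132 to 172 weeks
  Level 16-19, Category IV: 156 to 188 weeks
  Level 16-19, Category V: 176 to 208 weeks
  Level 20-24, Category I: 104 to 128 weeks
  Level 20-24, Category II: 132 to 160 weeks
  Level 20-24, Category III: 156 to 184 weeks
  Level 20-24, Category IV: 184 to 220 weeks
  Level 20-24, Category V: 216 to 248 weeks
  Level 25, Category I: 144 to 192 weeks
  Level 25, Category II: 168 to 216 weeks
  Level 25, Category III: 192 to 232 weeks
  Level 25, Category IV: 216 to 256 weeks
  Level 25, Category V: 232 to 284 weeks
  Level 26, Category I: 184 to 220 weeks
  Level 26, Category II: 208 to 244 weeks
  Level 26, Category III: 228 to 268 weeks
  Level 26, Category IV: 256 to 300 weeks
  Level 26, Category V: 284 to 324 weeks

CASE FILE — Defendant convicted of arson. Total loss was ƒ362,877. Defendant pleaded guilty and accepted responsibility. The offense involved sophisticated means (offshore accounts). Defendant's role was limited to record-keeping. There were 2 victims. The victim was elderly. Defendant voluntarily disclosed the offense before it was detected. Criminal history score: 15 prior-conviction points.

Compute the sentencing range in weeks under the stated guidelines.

256-300 weeks

Base offense level for arson: 22.
S1 applies (level before this adjustment is 22 ≥ 19, so +2): 22 + 2 = 24.
S2 does not apply.
S3 applies: 24 + 3 = 27.
S4 applies: 27 − 2 = 25.
S5 does not apply.
S6 applies: 25 − 2 = 23.
S7 applies: 23 − 1 = 22.
S8 applies (level before this adjustment is 22 ≥ 18, so +4): 22 + 4 = 26.
Final offense level: 26.
Criminal history: 15 prior points → Category IV (14-16).
Level 26 falls in the 26 band.
Grid: Level 26 × Category IV = 256-300 weeks.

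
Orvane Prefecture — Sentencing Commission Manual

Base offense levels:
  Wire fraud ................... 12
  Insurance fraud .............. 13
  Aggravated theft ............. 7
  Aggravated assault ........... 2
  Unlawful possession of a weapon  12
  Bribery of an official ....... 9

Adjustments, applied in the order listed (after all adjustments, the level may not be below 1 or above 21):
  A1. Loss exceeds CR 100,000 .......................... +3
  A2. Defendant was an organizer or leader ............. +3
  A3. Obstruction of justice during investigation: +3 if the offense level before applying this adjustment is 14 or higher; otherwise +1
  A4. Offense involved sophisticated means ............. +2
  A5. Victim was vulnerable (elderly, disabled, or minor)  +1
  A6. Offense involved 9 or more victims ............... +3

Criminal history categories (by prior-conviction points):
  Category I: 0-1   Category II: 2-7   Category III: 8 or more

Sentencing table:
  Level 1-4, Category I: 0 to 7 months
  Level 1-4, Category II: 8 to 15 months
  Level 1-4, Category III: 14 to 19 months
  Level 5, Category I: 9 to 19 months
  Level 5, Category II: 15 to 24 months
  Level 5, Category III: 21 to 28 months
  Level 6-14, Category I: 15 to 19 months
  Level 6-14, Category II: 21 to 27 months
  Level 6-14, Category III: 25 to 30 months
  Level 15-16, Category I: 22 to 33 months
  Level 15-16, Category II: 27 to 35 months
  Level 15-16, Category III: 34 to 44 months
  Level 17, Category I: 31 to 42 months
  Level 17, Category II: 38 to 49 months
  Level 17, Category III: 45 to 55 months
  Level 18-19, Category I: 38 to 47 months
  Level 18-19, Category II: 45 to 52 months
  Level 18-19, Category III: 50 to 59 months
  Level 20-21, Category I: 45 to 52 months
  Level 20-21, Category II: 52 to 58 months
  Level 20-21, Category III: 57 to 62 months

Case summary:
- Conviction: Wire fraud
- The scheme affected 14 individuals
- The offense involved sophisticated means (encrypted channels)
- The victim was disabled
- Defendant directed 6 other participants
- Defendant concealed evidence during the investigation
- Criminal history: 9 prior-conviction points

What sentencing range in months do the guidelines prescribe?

Base offense level for wire fraud: 12.
A1 does not apply.
A2 applies: 12 + 3 = 15.
A3 applies (level before this adjustment is 15 ≥ 14, so +3): 15 + 3 = 18.
A4 applies: 18 + 2 = 20.
A5 applies: 20 + 1 = 21.
A6 applies: 21 + 3 = 24.
Level 24 exceeds the maximum of 21; capped at 21.
Final offense level: 21.
Criminal history: 9 prior points → Category III (8+).
Level 21 falls in the 20-21 band.
Grid: Level 20-21 × Category III = 57-62 months.

57-62 months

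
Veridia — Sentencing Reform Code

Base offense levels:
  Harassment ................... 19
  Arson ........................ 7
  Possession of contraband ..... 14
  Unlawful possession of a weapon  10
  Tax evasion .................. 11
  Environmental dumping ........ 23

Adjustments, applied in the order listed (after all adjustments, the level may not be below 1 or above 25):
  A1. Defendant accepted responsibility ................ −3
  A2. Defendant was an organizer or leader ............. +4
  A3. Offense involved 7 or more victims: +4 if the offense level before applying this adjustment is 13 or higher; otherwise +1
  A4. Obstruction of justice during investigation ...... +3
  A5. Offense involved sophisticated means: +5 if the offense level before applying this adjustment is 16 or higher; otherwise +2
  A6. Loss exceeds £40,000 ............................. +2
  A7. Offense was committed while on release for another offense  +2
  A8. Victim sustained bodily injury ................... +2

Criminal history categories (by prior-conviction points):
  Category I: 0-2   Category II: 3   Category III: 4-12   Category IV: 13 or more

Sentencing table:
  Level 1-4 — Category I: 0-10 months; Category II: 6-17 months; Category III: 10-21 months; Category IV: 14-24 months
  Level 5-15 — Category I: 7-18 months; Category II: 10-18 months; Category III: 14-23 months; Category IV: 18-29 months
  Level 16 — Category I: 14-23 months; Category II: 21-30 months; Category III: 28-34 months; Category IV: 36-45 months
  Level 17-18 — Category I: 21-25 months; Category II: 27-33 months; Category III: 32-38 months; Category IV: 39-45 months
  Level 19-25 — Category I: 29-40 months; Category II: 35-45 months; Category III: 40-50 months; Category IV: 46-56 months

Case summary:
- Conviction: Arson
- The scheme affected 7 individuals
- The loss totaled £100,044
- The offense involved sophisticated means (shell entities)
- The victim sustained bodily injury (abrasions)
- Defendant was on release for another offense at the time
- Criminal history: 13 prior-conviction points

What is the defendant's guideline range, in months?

36-45 months

Base offense level for arson: 7.
A1 does not apply.
A3 applies (level before this adjustment is 7 < 13, so +1): 7 + 1 = 8.
A5 applies (level before this adjustment is 8 < 16, so +2): 8 + 2 = 10.
A6 applies: 10 + 2 = 12.
A7 applies: 12 + 2 = 14.
A8 applies: 14 + 2 = 16.
Final offense level: 16.
Criminal history: 13 prior points → Category IV (13+).
Level 16 falls in the 16 band.
Grid: Level 16 × Category IV = 36-45 months.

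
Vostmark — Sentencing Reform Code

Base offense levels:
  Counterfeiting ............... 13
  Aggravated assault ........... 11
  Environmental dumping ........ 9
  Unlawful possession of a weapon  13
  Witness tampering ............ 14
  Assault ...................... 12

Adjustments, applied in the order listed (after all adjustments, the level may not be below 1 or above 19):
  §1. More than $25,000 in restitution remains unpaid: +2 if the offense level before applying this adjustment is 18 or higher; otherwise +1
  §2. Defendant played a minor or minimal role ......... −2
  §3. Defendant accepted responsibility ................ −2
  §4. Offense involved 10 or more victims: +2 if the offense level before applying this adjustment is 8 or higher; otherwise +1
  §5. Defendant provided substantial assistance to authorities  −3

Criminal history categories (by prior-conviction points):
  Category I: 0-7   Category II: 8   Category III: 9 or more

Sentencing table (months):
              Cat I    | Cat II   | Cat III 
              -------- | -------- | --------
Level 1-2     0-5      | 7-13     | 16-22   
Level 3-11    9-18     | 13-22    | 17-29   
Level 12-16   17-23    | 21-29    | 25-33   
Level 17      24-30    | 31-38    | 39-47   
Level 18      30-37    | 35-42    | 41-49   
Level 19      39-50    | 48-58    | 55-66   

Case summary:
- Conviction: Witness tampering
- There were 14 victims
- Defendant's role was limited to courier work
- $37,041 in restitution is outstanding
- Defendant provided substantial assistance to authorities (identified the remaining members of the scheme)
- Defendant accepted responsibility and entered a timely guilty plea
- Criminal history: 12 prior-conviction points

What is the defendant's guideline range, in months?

Base offense level for witness tampering: 14.
§1 applies (level before this adjustment is 14 < 18, so +1): 14 + 1 = 15.
§2 applies: 15 − 2 = 13.
§3 applies: 13 − 2 = 11.
§4 applies (level before this adjustment is 11 ≥ 8, so +2): 11 + 2 = 13.
§5 applies: 13 − 3 = 10.
Final offense level: 10.
Criminal history: 12 prior points → Category III (9+).
Level 10 falls in the 3-11 band.
Grid: Level 3-11 × Category III = 17-29 months.

17-29 months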